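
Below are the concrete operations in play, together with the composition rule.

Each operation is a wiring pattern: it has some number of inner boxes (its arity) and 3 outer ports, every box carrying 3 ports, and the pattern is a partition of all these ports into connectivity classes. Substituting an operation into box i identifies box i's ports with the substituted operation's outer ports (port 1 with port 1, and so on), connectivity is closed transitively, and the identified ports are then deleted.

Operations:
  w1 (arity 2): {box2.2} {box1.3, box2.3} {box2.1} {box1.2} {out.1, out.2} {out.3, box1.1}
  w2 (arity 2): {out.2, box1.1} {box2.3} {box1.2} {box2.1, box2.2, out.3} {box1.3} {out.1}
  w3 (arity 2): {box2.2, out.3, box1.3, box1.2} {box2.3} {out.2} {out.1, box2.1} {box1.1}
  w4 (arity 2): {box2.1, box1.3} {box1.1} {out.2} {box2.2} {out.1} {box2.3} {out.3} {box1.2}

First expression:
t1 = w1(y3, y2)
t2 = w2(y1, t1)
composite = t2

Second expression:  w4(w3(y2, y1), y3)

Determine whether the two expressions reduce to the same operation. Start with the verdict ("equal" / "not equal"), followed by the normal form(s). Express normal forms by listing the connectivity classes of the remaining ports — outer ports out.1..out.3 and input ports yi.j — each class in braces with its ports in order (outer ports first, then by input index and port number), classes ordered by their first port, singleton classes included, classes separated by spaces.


not equal: they reduce to {out.1} {out.2, y1.1} {out.3} {y1.2} {y1.3} {y2.1} {y2.2} {y2.3, y3.3} {y3.1} {y3.2} and {out.1} {out.2} {out.3} {y1.1} {y1.2, y2.2, y2.3, y3.1} {y1.3} {y2.1} {y3.2} {y3.3}

The first expression reduces to {out.1} {out.2, y1.1} {out.3} {y1.2} {y1.3} {y2.1} {y2.2} {y2.3, y3.3} {y3.1} {y3.2}
The second expression reduces to {out.1} {out.2} {out.3} {y1.1} {y1.2, y2.2, y2.3, y3.1} {y1.3} {y2.1} {y3.2} {y3.3}
Distinct normal forms: not equal.


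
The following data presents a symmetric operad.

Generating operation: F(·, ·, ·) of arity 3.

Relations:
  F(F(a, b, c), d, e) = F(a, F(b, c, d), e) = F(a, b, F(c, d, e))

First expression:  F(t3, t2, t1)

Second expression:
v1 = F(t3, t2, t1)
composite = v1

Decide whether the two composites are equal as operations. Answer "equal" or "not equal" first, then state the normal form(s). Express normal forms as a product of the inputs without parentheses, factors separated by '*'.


equal: each reduces to t3 * t2 * t1


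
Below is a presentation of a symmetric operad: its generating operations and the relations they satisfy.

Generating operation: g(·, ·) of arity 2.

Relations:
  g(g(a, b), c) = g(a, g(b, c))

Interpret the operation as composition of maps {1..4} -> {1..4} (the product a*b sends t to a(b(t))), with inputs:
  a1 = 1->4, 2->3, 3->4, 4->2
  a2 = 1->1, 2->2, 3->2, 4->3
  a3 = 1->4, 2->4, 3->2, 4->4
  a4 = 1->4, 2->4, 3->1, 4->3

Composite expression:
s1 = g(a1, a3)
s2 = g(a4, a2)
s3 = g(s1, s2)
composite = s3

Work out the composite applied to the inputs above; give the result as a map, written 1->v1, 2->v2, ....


g(a1, a3) = 1->2, 2->2, 3->3, 4->2
g(a4, a2) = 1->4, 2->4, 3->4, 4->1
g(g(a1, a3), g(a4, a2)) = 1->2, 2->2, 3->2, 4->2

1->2, 2->2, 3->2, 4->2


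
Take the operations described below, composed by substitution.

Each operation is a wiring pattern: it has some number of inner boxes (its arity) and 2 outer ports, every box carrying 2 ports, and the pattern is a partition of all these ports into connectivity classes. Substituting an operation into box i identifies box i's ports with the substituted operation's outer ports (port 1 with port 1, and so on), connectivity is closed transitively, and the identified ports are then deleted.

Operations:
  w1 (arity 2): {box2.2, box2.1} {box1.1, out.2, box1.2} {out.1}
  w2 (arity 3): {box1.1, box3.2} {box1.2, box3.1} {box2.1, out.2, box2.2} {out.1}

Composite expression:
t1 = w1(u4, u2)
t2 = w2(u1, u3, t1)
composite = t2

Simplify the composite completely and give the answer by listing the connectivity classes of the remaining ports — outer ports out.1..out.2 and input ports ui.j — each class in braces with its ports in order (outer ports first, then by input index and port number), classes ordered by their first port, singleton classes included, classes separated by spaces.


Connectivity passes through glued w2-boundaries; trace each wire chain.
w1 over (u4, u2) gives {out.1} {out.2, u4.1, u4.2} {u2.1, u2.2}, out.j being that stage's outer ports
w2 over (u1, u3, u4, u2) gives {out.1} {out.2, u3.1, u3.2} {u1.1, u4.1, u4.2} {u1.2} {u2.1, u2.2}, out.j being that stage's outer ports

{out.1} {out.2, u3.1, u3.2} {u1.1, u4.1, u4.2} {u1.2} {u2.1, u2.2}


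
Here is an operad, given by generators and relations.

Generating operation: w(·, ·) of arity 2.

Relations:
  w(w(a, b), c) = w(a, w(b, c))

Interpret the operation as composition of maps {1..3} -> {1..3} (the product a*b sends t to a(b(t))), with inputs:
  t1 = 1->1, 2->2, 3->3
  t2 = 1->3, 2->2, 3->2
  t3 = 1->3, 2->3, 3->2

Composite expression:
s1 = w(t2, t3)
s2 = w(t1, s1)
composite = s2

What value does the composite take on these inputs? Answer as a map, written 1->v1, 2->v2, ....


1->2, 2->2, 3->2


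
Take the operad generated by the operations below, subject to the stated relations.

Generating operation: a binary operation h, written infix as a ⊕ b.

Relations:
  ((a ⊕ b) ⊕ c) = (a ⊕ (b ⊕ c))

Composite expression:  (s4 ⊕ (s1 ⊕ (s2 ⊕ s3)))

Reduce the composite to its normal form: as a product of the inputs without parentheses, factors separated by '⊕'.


All parenthesizations of h agree; list the s-inputs left to right.
(s2 ⊕ s3) spells out as s2 ⊕ s3
(s1 ⊕ (s2 ⊕ s3)) spells out as s1 ⊕ s2 ⊕ s3
(s4 ⊕ (s1 ⊕ (s2 ⊕ s3))) spells out as s4 ⊕ s1 ⊕ s2 ⊕ s3

s4 ⊕ s1 ⊕ s2 ⊕ s3


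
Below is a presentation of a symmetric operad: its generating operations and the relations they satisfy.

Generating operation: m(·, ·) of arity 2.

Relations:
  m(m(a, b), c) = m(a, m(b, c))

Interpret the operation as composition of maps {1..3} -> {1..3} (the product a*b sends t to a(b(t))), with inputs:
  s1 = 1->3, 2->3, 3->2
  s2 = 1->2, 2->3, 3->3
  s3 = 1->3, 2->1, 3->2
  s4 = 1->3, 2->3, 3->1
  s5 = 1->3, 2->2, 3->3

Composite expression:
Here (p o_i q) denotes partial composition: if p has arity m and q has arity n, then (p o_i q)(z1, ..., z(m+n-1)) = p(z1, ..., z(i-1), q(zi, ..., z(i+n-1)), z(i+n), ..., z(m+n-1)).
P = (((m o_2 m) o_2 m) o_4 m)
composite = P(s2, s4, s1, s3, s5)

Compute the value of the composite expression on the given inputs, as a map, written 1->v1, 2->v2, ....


1->2, 2->2, 3->2

m(s4, s1) = 1->1, 2->1, 3->3
m(s3, s5) = 1->2, 2->1, 3->2
m(m(s4, s1), m(s3, s5)) = 1->1, 2->1, 3->1
m(s2, m(m(s4, s1), m(s3, s5))) = 1->2, 2->2, 3->2


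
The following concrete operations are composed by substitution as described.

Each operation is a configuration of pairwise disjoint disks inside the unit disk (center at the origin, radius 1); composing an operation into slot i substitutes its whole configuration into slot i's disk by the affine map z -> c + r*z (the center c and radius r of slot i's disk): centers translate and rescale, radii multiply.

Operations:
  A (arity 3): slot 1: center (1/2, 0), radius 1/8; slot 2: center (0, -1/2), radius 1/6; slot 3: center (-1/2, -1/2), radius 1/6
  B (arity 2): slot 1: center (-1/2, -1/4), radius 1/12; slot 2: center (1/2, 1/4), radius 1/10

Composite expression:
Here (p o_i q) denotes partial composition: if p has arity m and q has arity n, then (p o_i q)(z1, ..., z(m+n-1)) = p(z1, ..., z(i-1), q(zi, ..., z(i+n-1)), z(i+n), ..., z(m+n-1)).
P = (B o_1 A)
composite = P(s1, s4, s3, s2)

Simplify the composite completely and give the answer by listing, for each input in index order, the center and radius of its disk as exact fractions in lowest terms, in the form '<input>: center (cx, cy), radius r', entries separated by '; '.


s1: center (-11/24, -1/4), radius 1/96; s2: center (1/2, 1/4), radius 1/10; s3: center (-13/24, -7/24), radius 1/72; s4: center (-1/2, -7/24), radius 1/72

Follow each s-input down from B: c' goes to c + r*c', radius to r*r'.
input s1: composing its 2 substitution steps yields center (-11/24, -1/4), radius 1/96
input s4: composing its 2 substitution steps yields center (-1/2, -7/24), radius 1/72
input s3: composing its 2 substitution steps yields center (-13/24, -7/24), radius 1/72
input s2: composing its 1 substitution step yields center (1/2, 1/4), radius 1/10


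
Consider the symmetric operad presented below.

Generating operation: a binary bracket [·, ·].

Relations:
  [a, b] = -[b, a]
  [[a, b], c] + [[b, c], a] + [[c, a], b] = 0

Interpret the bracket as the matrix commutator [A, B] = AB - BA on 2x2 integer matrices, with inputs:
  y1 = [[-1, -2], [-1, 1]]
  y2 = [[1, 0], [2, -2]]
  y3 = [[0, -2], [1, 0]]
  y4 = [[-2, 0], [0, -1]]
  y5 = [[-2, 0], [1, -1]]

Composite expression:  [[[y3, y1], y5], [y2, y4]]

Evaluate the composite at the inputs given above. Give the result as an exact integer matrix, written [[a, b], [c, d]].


[[8, 0], [-16, -8]]

[y3, y1] = [[4, -4], [-2, -4]]
[[y3, y1], y5] = [[-4, -4], [-6, 4]]
[y2, y4] = [[0, 0], [-2, 0]]
[[[y3, y1], y5], [y2, y4]] = [[8, 0], [-16, -8]]


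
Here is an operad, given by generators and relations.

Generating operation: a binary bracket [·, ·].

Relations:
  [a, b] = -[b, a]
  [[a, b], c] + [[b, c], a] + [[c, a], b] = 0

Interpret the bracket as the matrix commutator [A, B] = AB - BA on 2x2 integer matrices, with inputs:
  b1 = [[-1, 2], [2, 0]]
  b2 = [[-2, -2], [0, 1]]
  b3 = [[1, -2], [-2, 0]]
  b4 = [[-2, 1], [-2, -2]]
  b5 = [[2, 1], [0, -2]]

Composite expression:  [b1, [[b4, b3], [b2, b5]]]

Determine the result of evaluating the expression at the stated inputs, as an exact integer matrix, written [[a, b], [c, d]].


[b4, b3] = [[-6, -1], [-2, 6]]
[b2, b5] = [[0, 5], [0, 0]]
[[b4, b3], [b2, b5]] = [[10, -60], [0, -10]]
[b1, [[b4, b3], [b2, b5]]] = [[120, 20], [40, -120]]

[[120, 20], [40, -120]]


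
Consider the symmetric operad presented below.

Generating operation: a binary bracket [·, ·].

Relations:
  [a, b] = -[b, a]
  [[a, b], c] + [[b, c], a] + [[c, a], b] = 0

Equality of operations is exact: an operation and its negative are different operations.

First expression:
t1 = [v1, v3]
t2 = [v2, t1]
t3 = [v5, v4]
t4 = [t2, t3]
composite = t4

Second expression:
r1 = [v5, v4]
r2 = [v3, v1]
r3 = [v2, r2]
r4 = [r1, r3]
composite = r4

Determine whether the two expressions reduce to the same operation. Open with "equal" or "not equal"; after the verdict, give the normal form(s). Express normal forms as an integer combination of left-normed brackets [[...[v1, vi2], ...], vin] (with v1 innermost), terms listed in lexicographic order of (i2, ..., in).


equal; the common form is [[[[v1, v3], v2], v4], v5] - [[[[v1, v3], v2], v5], v4]

The first composite normalizes to [[[[v1, v3], v2], v4], v5] - [[[[v1, v3], v2], v5], v4]
The second composite normalizes to [[[[v1, v3], v2], v4], v5] - [[[[v1, v3], v2], v5], v4]
The forms coincide; equal.


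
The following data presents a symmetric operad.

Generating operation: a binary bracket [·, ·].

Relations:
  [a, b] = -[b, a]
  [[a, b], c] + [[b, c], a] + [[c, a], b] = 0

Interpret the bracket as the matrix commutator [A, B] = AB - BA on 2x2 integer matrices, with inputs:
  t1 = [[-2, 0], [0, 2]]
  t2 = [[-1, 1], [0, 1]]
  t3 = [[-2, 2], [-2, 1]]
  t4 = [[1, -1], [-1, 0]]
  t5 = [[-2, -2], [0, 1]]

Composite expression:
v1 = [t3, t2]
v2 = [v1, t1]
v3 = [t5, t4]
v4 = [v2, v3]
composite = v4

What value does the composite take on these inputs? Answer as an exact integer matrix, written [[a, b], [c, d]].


[[68, -16], [-64, -68]]


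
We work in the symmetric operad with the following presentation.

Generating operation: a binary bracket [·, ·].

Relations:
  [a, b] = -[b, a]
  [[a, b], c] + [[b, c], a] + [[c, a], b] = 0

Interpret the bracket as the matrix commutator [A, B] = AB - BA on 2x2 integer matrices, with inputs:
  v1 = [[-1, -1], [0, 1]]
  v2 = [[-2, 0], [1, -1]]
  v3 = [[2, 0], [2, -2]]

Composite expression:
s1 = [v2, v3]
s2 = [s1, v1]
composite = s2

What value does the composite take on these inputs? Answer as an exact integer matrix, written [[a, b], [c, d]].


[[6, 0], [-12, -6]]

[v2, v3] = [[0, 0], [6, 0]]
[[v2, v3], v1] = [[6, 0], [-12, -6]]


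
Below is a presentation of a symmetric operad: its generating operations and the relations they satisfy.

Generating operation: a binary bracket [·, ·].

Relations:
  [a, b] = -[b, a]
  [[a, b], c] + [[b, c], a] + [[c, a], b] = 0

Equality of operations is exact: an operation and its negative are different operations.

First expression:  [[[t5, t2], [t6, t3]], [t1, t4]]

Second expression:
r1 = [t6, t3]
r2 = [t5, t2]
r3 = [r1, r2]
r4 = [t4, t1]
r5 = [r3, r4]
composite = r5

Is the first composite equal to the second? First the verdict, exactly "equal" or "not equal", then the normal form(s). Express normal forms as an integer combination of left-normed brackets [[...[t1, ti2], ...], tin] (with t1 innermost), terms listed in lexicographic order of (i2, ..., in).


The first composite normalizes to -[[[[[t1, t4], t2], t5], t3], t6] + [[[[[t1, t4], t2], t5], t6], t3] + [[[[[t1, t4], t3], t6], t2], t5] - [[[[[t1, t4], t3], t6], t5], t2] + [[[[[t1, t4], t5], t2], t3], t6] - [[[[[t1, t4], t5], t2], t6], t3] - [[[[[t1, t4], t6], t3], t2], t5] + [[[[[t1, t4], t6], t3], t5], t2]
The second composite normalizes to -[[[[[t1, t4], t2], t5], t3], t6] + [[[[[t1, t4], t2], t5], t6], t3] + [[[[[t1, t4], t3], t6], t2], t5] - [[[[[t1, t4], t3], t6], t5], t2] + [[[[[t1, t4], t5], t2], t3], t6] - [[[[[t1, t4], t5], t2], t6], t3] - [[[[[t1, t4], t6], t3], t2], t5] + [[[[[t1, t4], t6], t3], t5], t2]
Identical normal forms: equal.

equal; both compose to -[[[[[t1, t4], t2], t5], t3], t6] + [[[[[t1, t4], t2], t5], t6], t3] + [[[[[t1, t4], t3], t6], t2], t5] - [[[[[t1, t4], t3], t6], t5], t2] + [[[[[t1, t4], t5], t2], t3], t6] - [[[[[t1, t4], t5], t2], t6], t3] - [[[[[t1, t4], t6], t3], t2], t5] + [[[[[t1, t4], t6], t3], t5], t2]


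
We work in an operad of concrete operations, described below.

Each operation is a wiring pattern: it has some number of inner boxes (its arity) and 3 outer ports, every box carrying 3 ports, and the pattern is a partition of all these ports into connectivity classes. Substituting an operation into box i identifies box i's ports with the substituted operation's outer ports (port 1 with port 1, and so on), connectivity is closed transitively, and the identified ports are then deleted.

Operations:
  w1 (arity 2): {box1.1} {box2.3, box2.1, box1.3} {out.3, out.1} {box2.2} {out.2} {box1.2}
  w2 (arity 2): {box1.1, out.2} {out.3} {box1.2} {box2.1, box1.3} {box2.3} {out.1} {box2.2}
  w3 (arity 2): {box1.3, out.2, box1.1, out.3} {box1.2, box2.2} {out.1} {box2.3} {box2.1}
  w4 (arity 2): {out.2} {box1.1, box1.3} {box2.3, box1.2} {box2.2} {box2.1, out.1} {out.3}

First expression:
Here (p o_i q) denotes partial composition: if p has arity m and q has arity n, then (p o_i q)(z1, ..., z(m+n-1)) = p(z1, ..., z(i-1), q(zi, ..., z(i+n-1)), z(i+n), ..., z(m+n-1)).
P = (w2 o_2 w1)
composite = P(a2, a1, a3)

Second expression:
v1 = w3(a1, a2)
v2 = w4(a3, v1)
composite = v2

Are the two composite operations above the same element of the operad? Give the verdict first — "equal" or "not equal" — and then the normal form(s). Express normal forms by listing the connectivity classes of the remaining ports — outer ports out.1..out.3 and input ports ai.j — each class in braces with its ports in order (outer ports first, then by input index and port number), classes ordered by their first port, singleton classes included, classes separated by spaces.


The first expression reduces to {out.1} {out.2, a2.1} {out.3} {a1.1} {a1.2} {a1.3, a3.1, a3.3} {a2.2} {a2.3} {a3.2}
The second expression reduces to {out.1} {out.2} {out.3} {a1.1, a1.3, a3.2} {a1.2, a2.2} {a2.1} {a2.3} {a3.1, a3.3}
The forms do not match — not equal.

not equal — first {out.1} {out.2, a2.1} {out.3} {a1.1} {a1.2} {a1.3, a3.1, a3.3} {a2.2} {a2.3} {a3.2}, second {out.1} {out.2} {out.3} {a1.1, a1.3, a3.2} {a1.2, a2.2} {a2.1} {a2.3} {a3.1, a3.3}


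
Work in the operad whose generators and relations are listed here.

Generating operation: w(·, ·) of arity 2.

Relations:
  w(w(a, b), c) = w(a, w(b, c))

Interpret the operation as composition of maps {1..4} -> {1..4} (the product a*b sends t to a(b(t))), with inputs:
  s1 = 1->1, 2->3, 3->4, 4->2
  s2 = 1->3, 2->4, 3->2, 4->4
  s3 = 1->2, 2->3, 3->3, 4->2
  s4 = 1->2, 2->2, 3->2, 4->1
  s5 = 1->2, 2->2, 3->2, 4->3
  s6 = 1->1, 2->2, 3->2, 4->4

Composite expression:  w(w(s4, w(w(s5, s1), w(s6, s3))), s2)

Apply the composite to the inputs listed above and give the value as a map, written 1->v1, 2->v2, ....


w(s5, s1) = 1->2, 2->2, 3->3, 4->2
w(s6, s3) = 1->2, 2->2, 3->2, 4->2
w(w(s5, s1), w(s6, s3)) = 1->2, 2->2, 3->2, 4->2
w(s4, w(w(s5, s1), w(s6, s3))) = 1->2, 2->2, 3->2, 4->2
w(w(s4, w(w(s5, s1), w(s6, s3))), s2) = 1->2, 2->2, 3->2, 4->2

1->2, 2->2, 3->2, 4->2


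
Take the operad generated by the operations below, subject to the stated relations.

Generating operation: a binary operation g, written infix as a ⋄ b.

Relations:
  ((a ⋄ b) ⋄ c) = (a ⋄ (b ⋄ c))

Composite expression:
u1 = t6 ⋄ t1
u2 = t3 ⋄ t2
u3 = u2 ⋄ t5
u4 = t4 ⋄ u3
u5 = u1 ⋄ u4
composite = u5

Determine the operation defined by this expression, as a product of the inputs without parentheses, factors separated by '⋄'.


t6 ⋄ t1 ⋄ t4 ⋄ t3 ⋄ t2 ⋄ t5

Every regrouping of g is equal, so read the t-inputs in written order.
(t6 ⋄ t1) reduces to t6 ⋄ t1
(t3 ⋄ t2) reduces to t3 ⋄ t2
((t3 ⋄ t2) ⋄ t5) reduces to t3 ⋄ t2 ⋄ t5
(t4 ⋄ ((t3 ⋄ t2) ⋄ t5)) reduces to t4 ⋄ t3 ⋄ t2 ⋄ t5
((t6 ⋄ t1) ⋄ (t4 ⋄ ((t3 ⋄ t2) ⋄ t5))) reduces to t6 ⋄ t1 ⋄ t4 ⋄ t3 ⋄ t2 ⋄ t5


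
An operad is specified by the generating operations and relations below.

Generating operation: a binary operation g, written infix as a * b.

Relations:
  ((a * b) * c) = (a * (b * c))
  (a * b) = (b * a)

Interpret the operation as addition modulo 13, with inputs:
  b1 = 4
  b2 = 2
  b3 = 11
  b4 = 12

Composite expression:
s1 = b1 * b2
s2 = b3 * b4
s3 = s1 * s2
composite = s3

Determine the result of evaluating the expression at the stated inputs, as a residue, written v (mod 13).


3 (mod 13)

(b1 * b2) = 6
(b3 * b4) = 10
((b1 * b2) * (b3 * b4)) = 3


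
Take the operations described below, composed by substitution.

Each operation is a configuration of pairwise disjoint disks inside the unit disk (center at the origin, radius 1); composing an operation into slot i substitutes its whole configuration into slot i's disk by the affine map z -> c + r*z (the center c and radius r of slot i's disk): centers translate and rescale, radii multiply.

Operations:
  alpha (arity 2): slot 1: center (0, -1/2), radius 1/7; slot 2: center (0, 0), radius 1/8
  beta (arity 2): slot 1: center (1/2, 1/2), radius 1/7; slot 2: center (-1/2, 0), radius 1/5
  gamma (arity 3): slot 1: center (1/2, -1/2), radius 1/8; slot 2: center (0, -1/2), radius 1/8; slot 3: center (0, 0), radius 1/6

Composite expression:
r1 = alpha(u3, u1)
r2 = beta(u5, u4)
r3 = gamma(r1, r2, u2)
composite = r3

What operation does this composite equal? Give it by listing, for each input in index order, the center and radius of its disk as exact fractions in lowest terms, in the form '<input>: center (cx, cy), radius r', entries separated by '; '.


Below gamma, radii multiply path by path; the u-disk centers shift.
tracing u3 down its 2-map path: center (1/2, -9/16), radius 1/56
tracing u1 down its 2-map path: center (1/2, -1/2), radius 1/64
tracing u5 down its 2-map path: center (1/16, -7/16), radius 1/56
tracing u4 down its 2-map path: center (-1/16, -1/2), radius 1/40
tracing u2 down its 1-map path: center (0, 0), radius 1/6

u1: center (1/2, -1/2), radius 1/64; u2: center (0, 0), radius 1/6; u3: center (1/2, -9/16), radius 1/56; u4: center (-1/16, -1/2), radius 1/40; u5: center (1/16, -7/16), radius 1/56


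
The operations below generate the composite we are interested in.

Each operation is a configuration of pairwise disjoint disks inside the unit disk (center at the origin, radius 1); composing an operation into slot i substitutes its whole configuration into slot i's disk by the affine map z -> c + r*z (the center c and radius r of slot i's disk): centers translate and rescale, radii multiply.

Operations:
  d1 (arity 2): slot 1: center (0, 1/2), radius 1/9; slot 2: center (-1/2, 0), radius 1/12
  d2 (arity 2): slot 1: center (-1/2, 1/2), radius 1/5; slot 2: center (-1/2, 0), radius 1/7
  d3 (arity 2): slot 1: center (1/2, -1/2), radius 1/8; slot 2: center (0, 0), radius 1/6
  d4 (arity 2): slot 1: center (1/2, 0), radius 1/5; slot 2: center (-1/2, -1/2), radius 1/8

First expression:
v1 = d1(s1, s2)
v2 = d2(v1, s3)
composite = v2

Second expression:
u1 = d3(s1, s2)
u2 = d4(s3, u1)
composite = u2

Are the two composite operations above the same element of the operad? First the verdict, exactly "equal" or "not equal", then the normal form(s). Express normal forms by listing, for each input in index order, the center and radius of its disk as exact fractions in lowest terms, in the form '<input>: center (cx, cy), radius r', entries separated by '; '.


not equal — first s1: center (-1/2, 3/5), radius 1/45; s2: center (-3/5, 1/2), radius 1/60; s3: center (-1/2, 0), radius 1/7, second s1: center (-7/16, -9/16), radius 1/64; s2: center (-1/2, -1/2), radius 1/48; s3: center (1/2, 0), radius 1/5


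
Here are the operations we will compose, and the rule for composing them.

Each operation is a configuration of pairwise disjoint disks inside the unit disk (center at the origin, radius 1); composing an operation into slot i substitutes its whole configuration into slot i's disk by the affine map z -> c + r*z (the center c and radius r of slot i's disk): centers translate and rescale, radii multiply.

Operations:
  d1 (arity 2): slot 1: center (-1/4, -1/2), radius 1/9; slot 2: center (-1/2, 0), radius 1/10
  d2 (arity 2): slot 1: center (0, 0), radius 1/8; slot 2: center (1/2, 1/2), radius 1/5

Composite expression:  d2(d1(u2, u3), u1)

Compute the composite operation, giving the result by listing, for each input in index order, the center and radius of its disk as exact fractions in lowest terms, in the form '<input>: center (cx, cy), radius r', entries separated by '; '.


Nesting under d2 composes maps z -> c + r*z down each u-path.
u2 passes through 2 substitutions, ending at center (-1/32, -1/16), radius 1/72
u3 passes through 2 substitutions, ending at center (-1/16, 0), radius 1/80
u1 passes through 1 substitution, ending at center (1/2, 1/2), radius 1/5

u1: center (1/2, 1/2), radius 1/5; u2: center (-1/32, -1/16), radius 1/72; u3: center (-1/16, 0), radius 1/80


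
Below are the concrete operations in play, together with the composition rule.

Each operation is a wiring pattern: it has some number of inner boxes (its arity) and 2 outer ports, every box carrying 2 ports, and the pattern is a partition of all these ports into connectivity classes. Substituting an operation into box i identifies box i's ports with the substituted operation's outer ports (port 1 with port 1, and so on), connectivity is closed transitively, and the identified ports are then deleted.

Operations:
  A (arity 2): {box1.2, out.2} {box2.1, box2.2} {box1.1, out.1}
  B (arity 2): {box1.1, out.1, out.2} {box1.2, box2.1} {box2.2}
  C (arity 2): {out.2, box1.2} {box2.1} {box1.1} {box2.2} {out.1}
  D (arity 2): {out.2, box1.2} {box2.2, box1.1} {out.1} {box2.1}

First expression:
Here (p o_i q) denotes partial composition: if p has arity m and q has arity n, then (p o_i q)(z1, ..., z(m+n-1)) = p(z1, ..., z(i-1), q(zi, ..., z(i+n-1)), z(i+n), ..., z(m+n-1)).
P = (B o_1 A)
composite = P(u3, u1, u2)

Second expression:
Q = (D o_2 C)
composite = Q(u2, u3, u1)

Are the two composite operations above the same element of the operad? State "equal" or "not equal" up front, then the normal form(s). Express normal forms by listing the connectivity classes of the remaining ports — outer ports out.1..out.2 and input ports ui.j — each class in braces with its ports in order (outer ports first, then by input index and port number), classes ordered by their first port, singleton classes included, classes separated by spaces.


The first expression reduces to {out.1, out.2, u3.1} {u1.1, u1.2} {u2.1, u3.2} {u2.2}
The second expression reduces to {out.1} {out.2, u2.2} {u1.1} {u1.2} {u2.1, u3.2} {u3.1}
The normal forms differ: not equal.

not equal — first {out.1, out.2, u3.1} {u1.1, u1.2} {u2.1, u3.2} {u2.2}, second {out.1} {out.2, u2.2} {u1.1} {u1.2} {u2.1, u3.2} {u3.1}


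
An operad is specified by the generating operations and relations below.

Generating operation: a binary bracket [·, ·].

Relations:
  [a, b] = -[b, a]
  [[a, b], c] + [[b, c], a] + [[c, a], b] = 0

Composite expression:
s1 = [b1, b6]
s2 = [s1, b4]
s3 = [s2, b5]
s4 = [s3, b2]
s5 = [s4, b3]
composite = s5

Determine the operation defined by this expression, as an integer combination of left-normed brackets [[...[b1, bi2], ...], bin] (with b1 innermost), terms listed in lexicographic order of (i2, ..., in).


[[[[[b1, b6], b4], b5], b2], b3]


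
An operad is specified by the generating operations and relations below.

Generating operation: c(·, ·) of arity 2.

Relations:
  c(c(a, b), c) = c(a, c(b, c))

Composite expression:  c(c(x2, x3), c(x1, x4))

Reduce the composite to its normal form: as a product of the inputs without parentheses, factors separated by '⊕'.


All parenthesizations of c agree; list the x-inputs left to right.
c(x2, x3) collapses to x2 ⊕ x3
c(x1, x4) collapses to x1 ⊕ x4
c(c(x2, x3), c(x1, x4)) collapses to x2 ⊕ x3 ⊕ x1 ⊕ x4

x2 ⊕ x3 ⊕ x1 ⊕ x4


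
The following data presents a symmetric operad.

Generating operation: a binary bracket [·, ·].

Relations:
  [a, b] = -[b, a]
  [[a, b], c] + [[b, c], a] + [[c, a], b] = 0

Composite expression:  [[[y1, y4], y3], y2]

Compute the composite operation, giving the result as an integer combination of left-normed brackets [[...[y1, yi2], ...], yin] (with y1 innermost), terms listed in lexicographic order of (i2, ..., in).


[[[y1, y4], y3], y2]

A multilinear Lie element is pinned by y1-initial words (y1 innermost).
Composite bracket: [[[y1, y4], y3], y2]
The bracket unfolds into 8 signed words via [a, b] = ab - ba (2^3 = 8).
Only words starting with y1 matter:
  y1y4y3y2 (sign +1) contributes +[[[y1, y4], y3], y2]


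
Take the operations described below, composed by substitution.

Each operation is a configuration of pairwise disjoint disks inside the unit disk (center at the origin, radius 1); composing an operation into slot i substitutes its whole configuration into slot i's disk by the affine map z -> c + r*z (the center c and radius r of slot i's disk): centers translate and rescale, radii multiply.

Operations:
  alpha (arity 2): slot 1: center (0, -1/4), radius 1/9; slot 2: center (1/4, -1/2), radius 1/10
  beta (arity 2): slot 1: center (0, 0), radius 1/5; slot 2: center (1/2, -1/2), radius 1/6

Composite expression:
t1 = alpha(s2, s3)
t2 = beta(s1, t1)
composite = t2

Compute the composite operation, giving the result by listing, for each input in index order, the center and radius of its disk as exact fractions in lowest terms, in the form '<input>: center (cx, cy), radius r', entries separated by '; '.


s1: center (0, 0), radius 1/5; s2: center (1/2, -13/24), radius 1/54; s3: center (13/24, -7/12), radius 1/60


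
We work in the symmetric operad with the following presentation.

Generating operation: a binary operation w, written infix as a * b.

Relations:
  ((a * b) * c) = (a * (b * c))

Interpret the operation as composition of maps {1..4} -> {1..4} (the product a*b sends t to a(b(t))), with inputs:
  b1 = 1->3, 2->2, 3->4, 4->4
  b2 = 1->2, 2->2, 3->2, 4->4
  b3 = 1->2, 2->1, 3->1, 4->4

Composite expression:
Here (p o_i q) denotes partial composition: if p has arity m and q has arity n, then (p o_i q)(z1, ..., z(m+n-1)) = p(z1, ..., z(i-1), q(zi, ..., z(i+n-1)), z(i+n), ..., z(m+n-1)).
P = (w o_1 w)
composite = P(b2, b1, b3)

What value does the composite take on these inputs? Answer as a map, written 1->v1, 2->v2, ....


1->2, 2->2, 3->2, 4->4

(b2 * b1) = 1->2, 2->2, 3->4, 4->4
((b2 * b1) * b3) = 1->2, 2->2, 3->2, 4->4


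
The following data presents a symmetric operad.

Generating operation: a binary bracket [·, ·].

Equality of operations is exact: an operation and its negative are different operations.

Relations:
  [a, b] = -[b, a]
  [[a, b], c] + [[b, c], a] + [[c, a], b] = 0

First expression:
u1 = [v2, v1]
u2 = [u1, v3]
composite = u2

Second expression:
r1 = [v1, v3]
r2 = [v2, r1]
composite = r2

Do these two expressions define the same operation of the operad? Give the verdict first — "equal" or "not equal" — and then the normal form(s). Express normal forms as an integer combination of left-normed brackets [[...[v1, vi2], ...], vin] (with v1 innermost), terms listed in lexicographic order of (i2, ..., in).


not equal: they reduce to -[[v1, v2], v3] and -[[v1, v3], v2]


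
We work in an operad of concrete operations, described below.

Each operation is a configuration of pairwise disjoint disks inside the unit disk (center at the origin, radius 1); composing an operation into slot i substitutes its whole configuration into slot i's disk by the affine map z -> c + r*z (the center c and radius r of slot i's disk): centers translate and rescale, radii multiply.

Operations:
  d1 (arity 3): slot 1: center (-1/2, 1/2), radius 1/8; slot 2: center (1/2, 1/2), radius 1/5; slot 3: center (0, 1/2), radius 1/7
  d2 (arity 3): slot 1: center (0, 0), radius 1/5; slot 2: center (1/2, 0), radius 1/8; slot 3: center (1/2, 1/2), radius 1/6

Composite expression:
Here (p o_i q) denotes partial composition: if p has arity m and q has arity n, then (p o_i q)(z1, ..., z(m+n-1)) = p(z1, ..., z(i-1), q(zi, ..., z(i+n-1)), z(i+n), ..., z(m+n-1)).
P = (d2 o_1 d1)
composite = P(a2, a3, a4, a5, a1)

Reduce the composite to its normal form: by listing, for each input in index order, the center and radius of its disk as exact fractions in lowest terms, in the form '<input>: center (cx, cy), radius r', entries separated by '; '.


a1: center (1/2, 1/2), radius 1/6; a2: center (-1/10, 1/10), radius 1/40; a3: center (1/10, 1/10), radius 1/25; a4: center (0, 1/10), radius 1/35; a5: center (1/2, 0), radius 1/8

Affine substitution under d2: radii multiply and a-centers shift.
input a2: applying the 2 nested substitutions gives center (-1/10, 1/10), radius 1/40
input a3: applying the 2 nested substitutions gives center (1/10, 1/10), radius 1/25
input a4: applying the 2 nested substitutions gives center (0, 1/10), radius 1/35
input a5: applying the 1 nested substitution gives center (1/2, 0), radius 1/8
input a1: applying the 1 nested substitution gives center (1/2, 1/2), radius 1/6


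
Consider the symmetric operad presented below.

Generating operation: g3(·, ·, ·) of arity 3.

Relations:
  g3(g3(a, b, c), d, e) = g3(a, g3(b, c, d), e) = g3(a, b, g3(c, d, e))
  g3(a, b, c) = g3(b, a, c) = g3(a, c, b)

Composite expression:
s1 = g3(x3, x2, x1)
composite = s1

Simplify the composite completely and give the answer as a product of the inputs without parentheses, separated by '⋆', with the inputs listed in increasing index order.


Key point: g3 commutes, so take the x-inputs in any fixed order.
g3(x3, x2, x1) flattens to x3 ⋆ x2 ⋆ x1
commutativity sorts the factors: x1 ⋆ x2 ⋆ x3

x1 ⋆ x2 ⋆ x3


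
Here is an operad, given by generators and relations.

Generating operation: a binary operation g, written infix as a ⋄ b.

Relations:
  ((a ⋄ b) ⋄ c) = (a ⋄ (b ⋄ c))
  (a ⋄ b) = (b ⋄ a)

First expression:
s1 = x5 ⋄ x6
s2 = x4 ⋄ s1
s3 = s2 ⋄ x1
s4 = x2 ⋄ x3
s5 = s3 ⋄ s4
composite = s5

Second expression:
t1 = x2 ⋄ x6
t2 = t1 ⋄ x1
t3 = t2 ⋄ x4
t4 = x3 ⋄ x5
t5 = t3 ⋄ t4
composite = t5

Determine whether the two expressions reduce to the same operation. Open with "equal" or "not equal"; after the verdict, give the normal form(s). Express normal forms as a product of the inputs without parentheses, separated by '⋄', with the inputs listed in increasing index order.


equal — both sides give x1 ⋄ x2 ⋄ x3 ⋄ x4 ⋄ x5 ⋄ x6


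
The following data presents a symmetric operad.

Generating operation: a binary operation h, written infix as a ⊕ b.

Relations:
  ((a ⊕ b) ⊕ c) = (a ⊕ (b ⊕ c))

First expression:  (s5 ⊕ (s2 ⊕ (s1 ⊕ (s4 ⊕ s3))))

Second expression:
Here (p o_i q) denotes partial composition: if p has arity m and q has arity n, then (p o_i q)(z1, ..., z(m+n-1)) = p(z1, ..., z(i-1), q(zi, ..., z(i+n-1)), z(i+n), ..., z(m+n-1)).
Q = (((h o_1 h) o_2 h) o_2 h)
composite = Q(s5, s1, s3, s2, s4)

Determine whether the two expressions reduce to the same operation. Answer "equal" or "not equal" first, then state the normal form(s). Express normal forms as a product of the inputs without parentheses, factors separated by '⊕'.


not equal; first: s5 ⊕ s2 ⊕ s1 ⊕ s4 ⊕ s3; second: s5 ⊕ s1 ⊕ s3 ⊕ s2 ⊕ s4

The first expression reduces to s5 ⊕ s2 ⊕ s1 ⊕ s4 ⊕ s3
The second expression reduces to s5 ⊕ s1 ⊕ s3 ⊕ s2 ⊕ s4
The forms do not match — not equal.


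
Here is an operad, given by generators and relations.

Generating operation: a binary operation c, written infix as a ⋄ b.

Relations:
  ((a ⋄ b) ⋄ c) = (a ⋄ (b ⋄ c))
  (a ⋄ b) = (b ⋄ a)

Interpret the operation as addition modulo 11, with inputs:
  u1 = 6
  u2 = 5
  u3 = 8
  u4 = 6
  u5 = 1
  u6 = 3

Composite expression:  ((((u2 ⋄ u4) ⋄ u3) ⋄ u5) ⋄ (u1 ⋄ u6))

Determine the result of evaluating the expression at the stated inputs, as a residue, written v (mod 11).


(u2 ⋄ u4) = 0
((u2 ⋄ u4) ⋄ u3) = 8
(((u2 ⋄ u4) ⋄ u3) ⋄ u5) = 9
(u1 ⋄ u6) = 9
((((u2 ⋄ u4) ⋄ u3) ⋄ u5) ⋄ (u1 ⋄ u6)) = 7

7 (mod 11)


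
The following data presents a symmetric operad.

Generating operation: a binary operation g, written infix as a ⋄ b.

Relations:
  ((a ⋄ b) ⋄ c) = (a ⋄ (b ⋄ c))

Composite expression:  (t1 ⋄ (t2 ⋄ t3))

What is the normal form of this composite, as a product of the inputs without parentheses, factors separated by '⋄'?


t1 ⋄ t2 ⋄ t3

Associativity of g dissolves the nesting; only the t-input order survives.
(t2 ⋄ t3) linearizes to t2 ⋄ t3
(t1 ⋄ (t2 ⋄ t3)) linearizes to t1 ⋄ t2 ⋄ t3


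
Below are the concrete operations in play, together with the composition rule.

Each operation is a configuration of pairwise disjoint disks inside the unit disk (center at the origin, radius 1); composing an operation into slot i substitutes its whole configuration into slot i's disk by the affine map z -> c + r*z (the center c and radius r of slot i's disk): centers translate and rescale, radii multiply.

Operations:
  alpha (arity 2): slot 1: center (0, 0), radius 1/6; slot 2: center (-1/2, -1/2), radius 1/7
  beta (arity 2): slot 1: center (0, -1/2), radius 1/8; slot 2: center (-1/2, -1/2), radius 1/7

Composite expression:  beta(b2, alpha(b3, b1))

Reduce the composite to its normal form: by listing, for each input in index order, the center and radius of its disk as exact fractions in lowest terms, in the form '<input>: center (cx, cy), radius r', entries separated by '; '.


Each b-disk chains the slot maps above it in beta; radii multiply.
b2: after 1 affine step, its disk has center (0, -1/2), radius 1/8
b3: after 2 affine steps, its disk has center (-1/2, -1/2), radius 1/42
b1: after 2 affine steps, its disk has center (-4/7, -4/7), radius 1/49

b1: center (-4/7, -4/7), radius 1/49; b2: center (0, -1/2), radius 1/8; b3: center (-1/2, -1/2), radius 1/42


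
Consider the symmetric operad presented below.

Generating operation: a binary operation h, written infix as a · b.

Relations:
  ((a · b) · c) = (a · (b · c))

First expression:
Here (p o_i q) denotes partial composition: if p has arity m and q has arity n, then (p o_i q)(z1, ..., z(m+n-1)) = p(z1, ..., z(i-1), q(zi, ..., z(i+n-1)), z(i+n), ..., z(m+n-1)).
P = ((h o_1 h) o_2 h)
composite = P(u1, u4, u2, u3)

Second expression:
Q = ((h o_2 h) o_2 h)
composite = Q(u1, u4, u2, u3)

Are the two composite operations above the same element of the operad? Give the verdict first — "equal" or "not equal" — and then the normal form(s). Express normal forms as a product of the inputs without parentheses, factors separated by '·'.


equal; the common form is u1 · u4 · u2 · u3

The first expression reduces to u1 · u4 · u2 · u3
The second expression reduces to u1 · u4 · u2 · u3
The normal forms match — equal.


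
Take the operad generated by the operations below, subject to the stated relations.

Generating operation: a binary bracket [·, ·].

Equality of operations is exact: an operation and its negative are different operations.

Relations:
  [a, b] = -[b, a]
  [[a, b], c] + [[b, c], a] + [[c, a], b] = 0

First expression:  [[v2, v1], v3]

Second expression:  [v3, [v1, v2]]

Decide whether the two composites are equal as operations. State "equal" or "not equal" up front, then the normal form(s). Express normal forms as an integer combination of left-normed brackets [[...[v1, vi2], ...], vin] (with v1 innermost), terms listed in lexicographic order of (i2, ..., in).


equal — both sides give -[[v1, v2], v3]


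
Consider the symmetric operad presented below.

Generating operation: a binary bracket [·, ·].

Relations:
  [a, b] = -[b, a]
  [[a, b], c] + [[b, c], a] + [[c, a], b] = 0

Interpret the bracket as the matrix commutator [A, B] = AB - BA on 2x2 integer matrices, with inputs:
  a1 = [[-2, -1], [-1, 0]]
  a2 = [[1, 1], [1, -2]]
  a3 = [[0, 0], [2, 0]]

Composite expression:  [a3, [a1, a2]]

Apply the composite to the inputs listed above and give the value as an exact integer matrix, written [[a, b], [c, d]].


[[-2, 0], [0, 2]]

[a1, a2] = [[0, 1], [-1, 0]]
[a3, [a1, a2]] = [[-2, 0], [0, 2]]


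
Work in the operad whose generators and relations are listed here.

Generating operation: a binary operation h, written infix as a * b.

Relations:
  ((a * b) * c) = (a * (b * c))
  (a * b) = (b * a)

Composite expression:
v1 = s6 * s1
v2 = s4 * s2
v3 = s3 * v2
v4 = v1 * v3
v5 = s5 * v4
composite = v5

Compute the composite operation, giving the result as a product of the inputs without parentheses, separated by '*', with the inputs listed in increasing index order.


Key point: h commutes, so take the s-inputs in any fixed order.
(s6 * s1) unparenthesizes to s6 * s1
(s4 * s2) unparenthesizes to s4 * s2
(s3 * (s4 * s2)) unparenthesizes to s3 * s4 * s2
((s6 * s1) * (s3 * (s4 * s2))) unparenthesizes to s6 * s1 * s3 * s4 * s2
(s5 * ((s6 * s1) * (s3 * (s4 * s2)))) unparenthesizes to s5 * s6 * s1 * s3 * s4 * s2
sorting the factors by input index: s1 * s2 * s3 * s4 * s5 * s6

s1 * s2 * s3 * s4 * s5 * s6


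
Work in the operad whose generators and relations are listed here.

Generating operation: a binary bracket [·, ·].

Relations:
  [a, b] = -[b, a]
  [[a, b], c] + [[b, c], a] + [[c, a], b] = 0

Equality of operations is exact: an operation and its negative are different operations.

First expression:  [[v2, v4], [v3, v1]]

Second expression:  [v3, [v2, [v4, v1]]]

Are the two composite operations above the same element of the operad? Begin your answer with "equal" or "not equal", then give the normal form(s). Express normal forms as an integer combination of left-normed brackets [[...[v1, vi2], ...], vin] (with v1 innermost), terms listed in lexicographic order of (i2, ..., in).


Normal form of the first expression: [[[v1, v3], v2], v4] - [[[v1, v3], v4], v2]
Normal form of the second expression: -[[[v1, v4], v2], v3]
Different reductions; not equal.

not equal — first [[[v1, v3], v2], v4] - [[[v1, v3], v4], v2], second -[[[v1, v4], v2], v3]


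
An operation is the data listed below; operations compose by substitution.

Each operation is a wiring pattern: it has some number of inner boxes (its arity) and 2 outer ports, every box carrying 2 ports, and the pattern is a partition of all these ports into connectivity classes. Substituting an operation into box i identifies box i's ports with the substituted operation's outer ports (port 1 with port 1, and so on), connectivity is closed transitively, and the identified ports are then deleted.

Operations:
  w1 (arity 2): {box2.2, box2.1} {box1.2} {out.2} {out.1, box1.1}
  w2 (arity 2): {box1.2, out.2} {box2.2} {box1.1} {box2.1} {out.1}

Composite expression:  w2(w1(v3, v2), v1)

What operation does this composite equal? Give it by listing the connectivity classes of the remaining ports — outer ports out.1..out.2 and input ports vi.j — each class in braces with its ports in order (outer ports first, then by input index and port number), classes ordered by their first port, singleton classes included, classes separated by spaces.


Two ports join when wires chain via w2-identified ports.
composing w1 on (v3, v2), with out.j its own outer ports: {out.1, v3.1} {out.2} {v2.1, v2.2} {v3.2}
composing w2 on (v3, v2, v1), with out.j its own outer ports: {out.1} {out.2} {v1.1} {v1.2} {v2.1, v2.2} {v3.1} {v3.2}

{out.1} {out.2} {v1.1} {v1.2} {v2.1, v2.2} {v3.1} {v3.2}
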